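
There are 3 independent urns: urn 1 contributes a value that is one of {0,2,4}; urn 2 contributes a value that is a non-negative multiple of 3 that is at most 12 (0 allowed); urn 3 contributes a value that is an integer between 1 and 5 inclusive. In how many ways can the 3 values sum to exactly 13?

5

The generating function for the choices is (1 + t^2 + t^4)·(1 + t^3 + t^6 + t^9 + t^12)·(t + t^2 + t^3 + t^4 + t^5); the count is [t^13].
(1 + t^2 + t^4) has coefficients 1,0,1,0,1 for degrees 0…4.
(1 + t^3 + t^6 + t^9 + t^12) has coefficients 1,0,0,1,0,0,1,0,0,1,0,0,1,0 for degrees 0…13.
Finally multiplying by (t + t^2 + t^3 + t^4 + t^5), the product of all factors after the first has coefficients 0,1,1,1,2,2,1,2,2,1,2,2,1,2 for degrees 0…13.
[t^13] = 1·2 + 1·2 + 1·1 = 5.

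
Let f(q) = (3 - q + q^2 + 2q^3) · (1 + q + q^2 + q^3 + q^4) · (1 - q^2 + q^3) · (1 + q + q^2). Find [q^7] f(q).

8

(3 - q + q^2 + 2q^3) has coefficients 3,-1,1,2 for degrees 0…3.
(1 + q + q^2 + q^3 + q^4) has coefficients 1,1,1,1,1,0,0,0 for degrees 0…7.
Multiplying by (1 - q^2 + q^3) gives running coefficients 1,1,0,1,1,0,0,1 for degrees 0…7.
Finally multiplying by (1 + q + q^2), the product of all factors after the first has coefficients 1,2,2,2,2,2,1,1 for degrees 0…7.
[q^7] = 3·1 − 1·1 + 1·2 + 2·2 = 8.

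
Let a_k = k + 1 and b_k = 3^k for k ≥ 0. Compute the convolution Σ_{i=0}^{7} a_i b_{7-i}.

4916

The convolution is the t^7 coefficient of A(t)B(t).
Σ = 1·2187 + 2·729 + 3·243 + 4·81 + 5·27 + 6·9 + 7·3 + 8·1 = 4916.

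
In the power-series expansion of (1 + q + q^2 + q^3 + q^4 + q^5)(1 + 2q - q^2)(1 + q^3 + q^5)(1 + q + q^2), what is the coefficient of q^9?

(1 + q + q^2 + q^3 + q^4 + q^5) has coefficients 1,1,1,1,1,1 for degrees 0…5.
(1 + 2q - q^2) has coefficients 1,2,-1,0,0,0,0,0,0,0 for degrees 0…9.
Multiplying by (1 + q^3 + q^5) gives running coefficients 1,2,-1,1,2,0,2,-1,0,0 for degrees 0…9.
Finally multiplying by (1 + q + q^2), the product of all factors after the first has coefficients 1,3,2,2,2,3,4,1,1,-1 for degrees 0…9.
[q^9] = 1·(-1) + 1·1 + 1·1 + 1·4 + 1·3 + 1·2 = 10.

10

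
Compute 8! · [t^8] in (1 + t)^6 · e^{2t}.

1081600

The EGF product rule gives c_8 = Σ_{k_1+k_2=8} C(8; k_1,k_2) · ∏ g_i(k_i), where (1+t)^6 gives the falling factorial (6)_k; e^{2t} gives (2)^k.
g_1(k) for k = 0…8: 1, 6, 30, 120, 360, 720, 720, 0, 0.
g_2(k) for k = 0…8: 1, 2, 4, 8, 16, 32, 64, 128, 256.
c_8 = Σ_k C(8,k)·g_1(k)·g_2(8−k) = 1·1·256 + 8·6·128 + 28·30·64 + 56·120·32 + 70·360·16 + 56·720·8 + 28·720·4 = 256 + 6144 + 53760 + 215040 + 403200 + 322560 + 80640 = 1081600.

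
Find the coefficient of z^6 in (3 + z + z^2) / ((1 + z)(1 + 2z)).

The denominator gives the recurrence a_n = −3a_(n−1) − 2a_(n−2) for n ≥ 3; the numerator fixes a_0 = 3, a_1 = -8, a_2 = 19.
Iterating: 3, -8, 19, -41, 85, -173, 349, so a_6 = 349.

349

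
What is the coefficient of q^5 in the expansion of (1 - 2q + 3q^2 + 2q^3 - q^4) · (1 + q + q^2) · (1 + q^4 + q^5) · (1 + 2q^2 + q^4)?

(1 - 2q + 3q^2 + 2q^3 - q^4) has coefficients 1,-2,3,2,-1 for degrees 0…4.
(1 + q + q^2) has coefficients 1,1,1,0,0,0 for degrees 0…5.
Multiplying by (1 + q^4 + q^5) gives running coefficients 1,1,1,0,1,2 for degrees 0…5.
Finally multiplying by (1 + 2q^2 + q^4), the product of all factors after the first has coefficients 1,1,3,2,4,3 for degrees 0…5.
[q^5] = 1·3 − 2·4 + 3·2 + 2·3 − 1·1 = 6.

6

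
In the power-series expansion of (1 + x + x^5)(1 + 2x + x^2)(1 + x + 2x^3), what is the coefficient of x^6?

5

(1 + x + x^5) has coefficients 1,1,0,0,0,1 for degrees 0…5.
(1 + 2x + x^2) has coefficients 1,2,1,0,0,0,0 for degrees 0…6.
Finally multiplying by (1 + x + 2x^3), the product of all factors after the first has coefficients 1,3,3,3,4,2,0 for degrees 0…6.
[x^6] = 1·0 + 1·2 + 1·3 = 5.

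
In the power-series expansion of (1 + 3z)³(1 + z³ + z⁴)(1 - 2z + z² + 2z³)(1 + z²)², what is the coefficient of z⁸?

(1 + 3z)³ has coefficients 1,9,27,27 for degrees 0…3.
(1 + z³ + z⁴) has coefficients 1,0,0,1,1,0,0,0,0 for degrees 0…8.
Multiplying by (1 - 2z + z² + 2z³) gives running coefficients 1,-2,1,3,-1,-1,3,2,0 for degrees 0…8.
Finally multiplying by (1 + z²)², the product of all factors after the first has coefficients 1,-2,3,-1,2,3,2,3,5 for degrees 0…8.
[z⁸] = 1·5 + 9·3 + 27·2 + 27·3 = 167.

167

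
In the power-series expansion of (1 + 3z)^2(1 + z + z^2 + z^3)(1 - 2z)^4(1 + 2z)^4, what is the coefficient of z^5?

425

(1 + 3z)^2 has coefficients 1,6,9 for degrees 0…2.
(1 + z + z^2 + z^3) has coefficients 1,1,1,1,0,0 for degrees 0…5.
Multiplying by (1 - 2z)^4 gives running coefficients 1,-7,17,-15,0,8 for degrees 0…5.
Finally multiplying by (1 + 2z)^4, the product of all factors after the first has coefficients 1,1,-15,-15,80,80 for degrees 0…5.
[z^5] = 1·80 + 6·80 + 9·(-15) = 425.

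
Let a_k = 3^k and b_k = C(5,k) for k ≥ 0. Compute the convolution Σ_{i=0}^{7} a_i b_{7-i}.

Write out a_i and b_{7-i} for i = 0,…,7 and sum the products.
Σ = 1·0 + 3·0 + 9·1 + 27·5 + 81·10 + 243·10 + 729·5 + 2187·1 = 9216.

9216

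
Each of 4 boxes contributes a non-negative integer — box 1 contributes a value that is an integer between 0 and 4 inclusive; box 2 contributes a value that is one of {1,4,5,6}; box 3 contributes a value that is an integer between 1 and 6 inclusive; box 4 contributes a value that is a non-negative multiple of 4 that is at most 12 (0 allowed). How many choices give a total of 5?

The generating function for the choices is (1 + q + q^2 + q^3 + q^4)·(q + q^4 + q^5 + q^6)·(q + q^2 + q^3 + q^4 + q^5 + q^6)·(1 + q^4 + q^8 + q^12); the count is [q^5].
(1 + q + q^2 + q^3 + q^4) has coefficients 1,1,1,1,1 for degrees 0…4.
(q + q^4 + q^5 + q^6) has coefficients 0,1,0,0,1,1 for degrees 0…5.
Multiplying by (q + q^2 + q^3 + q^4 + q^5 + q^6) gives running coefficients 0,0,1,1,1,2 for degrees 0…5.
Finally multiplying by (1 + q^4 + q^8 + q^12), the product of all factors after the first has coefficients 0,0,1,1,1,2 for degrees 0…5.
[q^5] = 1·2 + 1·1 + 1·1 + 1·1 + 1·0 = 5.

5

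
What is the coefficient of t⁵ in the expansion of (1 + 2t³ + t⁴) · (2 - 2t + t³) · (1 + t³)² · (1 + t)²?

-5

(1 + 2t³ + t⁴) has coefficients 1,0,0,2,1 for degrees 0…4.
(2 - 2t + t³) has coefficients 2,-2,0,1,0,0 for degrees 0…5.
Multiplying by (1 + t³)² gives running coefficients 2,-2,0,5,-4,0 for degrees 0…5.
Finally multiplying by (1 + t)², the product of all factors after the first has coefficients 2,2,-2,3,6,-3 for degrees 0…5.
[t⁵] = 1·(-3) + 2·(-2) + 1·2 = -5.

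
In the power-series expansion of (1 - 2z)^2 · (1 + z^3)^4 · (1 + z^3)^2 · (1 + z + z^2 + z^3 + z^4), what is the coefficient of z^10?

-45

(1 - 2z)^2 has coefficients 1,-4,4 for degrees 0…2.
(1 + z^3)^4 has coefficients 1,0,0,4,0,0,6,0,0,4,0 for degrees 0…10.
Multiplying by (1 + z^3)^2 gives running coefficients 1,0,0,6,0,0,15,0,0,20,0 for degrees 0…10.
Finally multiplying by (1 + z + z^2 + z^3 + z^4), the product of all factors after the first has coefficients 1,1,1,7,7,6,21,21,15,35,35 for degrees 0…10.
[z^10] = 1·35 − 4·35 + 4·15 = -45.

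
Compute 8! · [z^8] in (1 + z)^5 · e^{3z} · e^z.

The EGF product rule gives c_8 = Σ_{k_1+k_2+k_3=8} C(8; k_1,k_2,k_3) · ∏ g_i(k_i), where (1+z)^5 gives the falling factorial (5)_k; e^{3z} gives (3)^k; e^z gives (1)^k.
g_1(k) for k = 0…8: 1, 5, 20, 60, 120, 120, 0, 0, 0.
g_2(k) for k = 0…8: 1, 3, 9, 27, 81, 243, 729, 2187, 6561.
g_3(k) for k = 0…8: 1, 1, 1, 1, 1, 1, 1, 1, 1.
First combine the last two factors: h(k) = Σ_j C(k,j)·g_2(j)·g_3(k−j) for k = 0…8: 1, 4, 16, 64, 256, 1024, 4096, 16384, 65536.
c_8 = Σ_k C(8,k)·g_1(k)·h(8−k) = 1·1·65536 + 8·5·16384 + 28·20·4096 + 56·60·1024 + 70·120·256 + 56·120·64 = 65536 + 655360 + 2293760 + 3440640 + 2150400 + 430080 = 9035776.

9035776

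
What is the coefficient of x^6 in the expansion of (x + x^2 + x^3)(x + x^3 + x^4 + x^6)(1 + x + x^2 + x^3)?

(x + x^2 + x^3) has coefficients 0,1,1,1 for degrees 0…3.
(x + x^3 + x^4 + x^6) has coefficients 0,1,0,1,1,0,1 for degrees 0…6.
Finally multiplying by (1 + x + x^2 + x^3), the product of all factors after the first has coefficients 0,1,1,2,3,2,3 for degrees 0…6.
[x^6] = 1·2 + 1·3 + 1·2 = 7.

7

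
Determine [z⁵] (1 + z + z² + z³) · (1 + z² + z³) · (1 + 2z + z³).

8

(1 + z + z² + z³) has coefficients 1,1,1,1 for degrees 0…3.
(1 + z² + z³) has coefficients 1,0,1,1,0,0 for degrees 0…5.
Finally multiplying by (1 + 2z + z³), the product of all factors after the first has coefficients 1,2,1,4,2,1 for degrees 0…5.
[z⁵] = 1·1 + 1·2 + 1·4 + 1·1 = 8.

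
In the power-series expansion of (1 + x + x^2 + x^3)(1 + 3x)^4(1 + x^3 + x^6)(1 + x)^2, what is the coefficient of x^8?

(1 + x + x^2 + x^3) has coefficients 1,1,1,1 for degrees 0…3.
(1 + 3x)^4 has coefficients 1,12,54,108,81,0,0,0,0 for degrees 0…8.
Multiplying by (1 + x^3 + x^6) gives running coefficients 1,12,54,109,93,54,109,93,54 for degrees 0…8.
Finally multiplying by (1 + x)^2, the product of all factors after the first has coefficients 1,14,79,229,365,349,310,365,349 for degrees 0…8.
[x^8] = 1·349 + 1·365 + 1·310 + 1·349 = 1373.

1373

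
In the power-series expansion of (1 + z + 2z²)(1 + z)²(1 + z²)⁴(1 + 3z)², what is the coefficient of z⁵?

(1 + z + 2z²) has coefficients 1,1,2 for degrees 0…2.
(1 + z)² has coefficients 1,2,1,0,0,0 for degrees 0…5.
Multiplying by (1 + z²)⁴ gives running coefficients 1,2,5,8,10,12 for degrees 0…5.
Finally multiplying by (1 + 3z)², the product of all factors after the first has coefficients 1,8,26,56,103,144 for degrees 0…5.
[z⁵] = 1·144 + 1·103 + 2·56 = 359.

359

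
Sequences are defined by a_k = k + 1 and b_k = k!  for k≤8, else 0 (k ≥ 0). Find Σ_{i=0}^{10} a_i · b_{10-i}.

This is [x^10] in the product of the two ordinary generating functions.
Σ = 1·0 + 2·0 + 3·40320 + 4·5040 + 5·720 + 6·120 + 7·24 + 8·6 + 9·2 + 10·1 + 11·1 = 145695.

145695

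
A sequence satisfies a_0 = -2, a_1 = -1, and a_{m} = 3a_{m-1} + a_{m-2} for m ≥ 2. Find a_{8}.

The ordinary generating function has denominator 1 - 3t - t^2.
Iterating the recurrence: a_0,…,a_{8} = -2, -1, -5, -16, -53, -175, -578, -1909, -6305.

-6305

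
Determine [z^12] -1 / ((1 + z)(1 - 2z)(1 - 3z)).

Partial fractions give a closed form: a_n = (-1/12)·(-1)^n + (4/3)·2^n + (-9/4)·3^n.
At n = 12: a_12 = -1190281.

-1190281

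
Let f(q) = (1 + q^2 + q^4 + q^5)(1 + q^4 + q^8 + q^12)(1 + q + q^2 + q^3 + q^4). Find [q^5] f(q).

(1 + q^2 + q^4 + q^5) has coefficients 1,0,1,0,1,1 for degrees 0…5.
(1 + q^4 + q^8 + q^12) has coefficients 1,0,0,0,1,0 for degrees 0…5.
Finally multiplying by (1 + q + q^2 + q^3 + q^4), the product of all factors after the first has coefficients 1,1,1,1,2,1 for degrees 0…5.
[q^5] = 1·1 + 1·1 + 1·1 + 1·1 = 4.

4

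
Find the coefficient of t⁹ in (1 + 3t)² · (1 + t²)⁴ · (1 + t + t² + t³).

(1 + 3t)² has coefficients 1,6,9 for degrees 0…2.
(1 + t²)⁴ has coefficients 1,0,4,0,6,0,4,0,1,0 for degrees 0…9.
Finally multiplying by (1 + t + t² + t³), the product of all factors after the first has coefficients 1,1,5,5,10,10,10,10,5,5 for degrees 0…9.
[t⁹] = 1·5 + 6·5 + 9·10 = 125.

125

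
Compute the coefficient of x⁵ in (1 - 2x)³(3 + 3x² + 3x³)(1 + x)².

9

(1 - 2x)³ has coefficients 1,-6,12,-8 for degrees 0…3.
(3 + 3x² + 3x³) has coefficients 3,0,3,3,0,0 for degrees 0…5.
Finally multiplying by (1 + x)², the product of all factors after the first has coefficients 3,6,6,9,9,3 for degrees 0…5.
[x⁵] = 1·3 − 6·9 + 12·9 − 8·6 = 9.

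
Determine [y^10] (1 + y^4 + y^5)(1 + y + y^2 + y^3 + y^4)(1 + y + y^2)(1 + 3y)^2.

87

(1 + y^4 + y^5) has coefficients 1,0,0,0,1,1 for degrees 0…5.
(1 + y + y^2 + y^3 + y^4) has coefficients 1,1,1,1,1,0,0,0,0,0,0 for degrees 0…10.
Multiplying by (1 + y + y^2) gives running coefficients 1,2,3,3,3,2,1,0,0,0,0 for degrees 0…10.
Finally multiplying by (1 + 3y)^2, the product of all factors after the first has coefficients 1,8,24,39,48,47,40,24,9,0,0 for degrees 0…10.
[y^10] = 1·0 + 1·40 + 1·47 = 87.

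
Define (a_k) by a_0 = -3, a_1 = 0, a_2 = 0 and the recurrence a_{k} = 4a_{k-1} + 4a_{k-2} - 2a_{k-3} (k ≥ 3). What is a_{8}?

The ordinary generating function has denominator 1 - 4t - 4t^2 + 2t^3.
Iterating the recurrence: a_0,…,a_{8} = -3, 0, 0, 6, 24, 120, 564, 2688, 12768.

12768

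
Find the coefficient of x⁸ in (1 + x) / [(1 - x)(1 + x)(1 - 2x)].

511

The denominator gives the recurrence a_n = 2a_(n−1) + a_(n−2) − 2a_(n−3) for n ≥ 3; the numerator fixes a_0 = 1, a_1 = 3, a_2 = 7.
Iterating: 1, 3, 7, 15, 31, 63, 127, 255, 511, so a_8 = 511.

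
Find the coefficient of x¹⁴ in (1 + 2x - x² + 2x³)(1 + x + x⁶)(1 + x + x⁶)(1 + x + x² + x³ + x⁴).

6

(1 + 2x - x² + 2x³) has coefficients 1,2,-1,2 for degrees 0…3.
(1 + x + x⁶) has coefficients 1,1,0,0,0,0,1,0,0,0,0,0,0,0,0 for degrees 0…14.
Multiplying by (1 + x + x⁶) gives running coefficients 1,2,1,0,0,0,2,2,0,0,0,0,1,0,0 for degrees 0…14.
Finally multiplying by (1 + x + x² + x³ + x⁴), the product of all factors after the first has coefficients 1,3,4,4,4,3,3,4,4,4,4,2,1,1,1 for degrees 0…14.
[x¹⁴] = 1·1 + 2·1 − 1·1 + 2·2 = 6.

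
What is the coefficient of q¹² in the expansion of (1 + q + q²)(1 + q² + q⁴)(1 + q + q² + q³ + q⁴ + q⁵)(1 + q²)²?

(1 + q + q²) has coefficients 1,1,1 for degrees 0…2.
(1 + q² + q⁴) has coefficients 1,0,1,0,1,0,0,0,0,0,0,0,0 for degrees 0…12.
Multiplying by (1 + q + q² + q³ + q⁴ + q⁵) gives running coefficients 1,1,2,2,3,3,2,2,1,1,0,0,0 for degrees 0…12.
Finally multiplying by (1 + q²)², the product of all factors after the first has coefficients 1,1,4,4,8,8,10,10,8,8,4,4,1 for degrees 0…12.
[q¹²] = 1·1 + 1·4 + 1·4 = 9.

9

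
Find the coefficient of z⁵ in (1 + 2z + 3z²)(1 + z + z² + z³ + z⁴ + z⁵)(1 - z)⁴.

(1 + 2z + 3z²) has coefficients 1,2,3 for degrees 0…2.
(1 + z + z² + z³ + z⁴ + z⁵) has coefficients 1,1,1,1,1,1 for degrees 0…5.
Finally multiplying by (1 - z)⁴, the product of all factors after the first has coefficients 1,-3,3,-1,0,0 for degrees 0…5.
[z⁵] = 1·0 + 2·0 + 3·(-1) = -3.

-3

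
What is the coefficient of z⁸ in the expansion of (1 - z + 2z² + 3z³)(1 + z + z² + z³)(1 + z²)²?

10

(1 - z + 2z² + 3z³) has coefficients 1,-1,2,3 for degrees 0…3.
(1 + z + z² + z³) has coefficients 1,1,1,1,0,0,0,0,0 for degrees 0…8.
Finally multiplying by (1 + z²)², the product of all factors after the first has coefficients 1,1,3,3,3,3,1,1,0 for degrees 0…8.
[z⁸] = 1·0 − 1·1 + 2·1 + 3·3 = 10.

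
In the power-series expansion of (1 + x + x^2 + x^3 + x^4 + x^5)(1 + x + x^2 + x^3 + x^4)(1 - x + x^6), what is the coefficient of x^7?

1

(1 + x + x^2 + x^3 + x^4 + x^5) has coefficients 1,1,1,1,1,1 for degrees 0…5.
(1 + x + x^2 + x^3 + x^4) has coefficients 1,1,1,1,1,0,0,0 for degrees 0…7.
Finally multiplying by (1 - x + x^6), the product of all factors after the first has coefficients 1,0,0,0,0,-1,1,1 for degrees 0…7.
[x^7] = 1·1 + 1·1 + 1·(-1) + 1·0 + 1·0 + 1·0 = 1.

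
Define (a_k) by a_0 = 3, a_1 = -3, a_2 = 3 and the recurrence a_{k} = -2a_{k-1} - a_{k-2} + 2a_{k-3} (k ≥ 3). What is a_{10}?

459

The ordinary generating function has denominator 1 + 2q + q^2 - 2q^3.
Iterating the recurrence: a_0,…,a_{10} = 3, -3, 3, 3, -15, 33, -45, 27, 57, -231, 459.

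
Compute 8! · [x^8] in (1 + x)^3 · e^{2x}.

24832

The EGF product rule gives c_8 = Σ_{k_1+k_2=8} C(8; k_1,k_2) · ∏ g_i(k_i), where (1+x)^3 gives the falling factorial (3)_k; e^{2x} gives (2)^k.
g_1(k) for k = 0…8: 1, 3, 6, 6, 0, 0, 0, 0, 0.
g_2(k) for k = 0…8: 1, 2, 4, 8, 16, 32, 64, 128, 256.
c_8 = Σ_k C(8,k)·g_1(k)·g_2(8−k) = 1·1·256 + 8·3·128 + 28·6·64 + 56·6·32 = 256 + 3072 + 10752 + 10752 = 24832.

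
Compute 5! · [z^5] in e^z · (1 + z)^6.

4051

The EGF product rule gives c_5 = Σ_{k_1+k_2=5} C(5; k_1,k_2) · ∏ g_i(k_i), where e^z gives (1)^k; (1+z)^6 gives the falling factorial (6)_k.
g_1(k) for k = 0…5: 1, 1, 1, 1, 1, 1.
g_2(k) for k = 0…5: 1, 6, 30, 120, 360, 720.
c_5 = Σ_k C(5,k)·g_1(k)·g_2(5−k) = 1·1·720 + 5·1·360 + 10·1·120 + 10·1·30 + 5·1·6 + 1·1·1 = 720 + 1800 + 1200 + 300 + 30 + 1 = 4051.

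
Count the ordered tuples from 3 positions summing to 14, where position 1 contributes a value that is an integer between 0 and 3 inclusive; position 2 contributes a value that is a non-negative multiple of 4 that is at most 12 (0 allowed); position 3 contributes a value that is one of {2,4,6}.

The generating function for the choices is (1 + t + t^2 + t^3)·(1 + t^4 + t^8 + t^12)·(t^2 + t^4 + t^6); the count is [t^14].
(1 + t + t^2 + t^3) has coefficients 1,1,1,1 for degrees 0…3.
(1 + t^4 + t^8 + t^12) has coefficients 1,0,0,0,1,0,0,0,1,0,0,0,1,0,0 for degrees 0…14.
Finally multiplying by (t^2 + t^4 + t^6), the product of all factors after the first has coefficients 0,0,1,0,1,0,2,0,1,0,2,0,1,0,2 for degrees 0…14.
[t^14] = 1·2 + 1·0 + 1·1 + 1·0 = 3.

3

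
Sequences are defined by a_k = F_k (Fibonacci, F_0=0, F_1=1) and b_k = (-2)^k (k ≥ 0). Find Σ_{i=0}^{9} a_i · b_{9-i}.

Write out a_i and b_{9-i} for i = 0,…,9 and sum the products.
Σ = 0·(-512) + 1·256 + 1·(-128) + 2·64 + 3·(-32) + 5·16 + 8·(-8) + 13·4 + 21·(-2) + 34·1 = 220.

220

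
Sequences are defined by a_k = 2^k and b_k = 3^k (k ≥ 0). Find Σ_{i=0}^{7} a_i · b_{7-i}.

The convolution is the x^7 coefficient of A(x)B(x).
Σ = 1·2187 + 2·729 + 4·243 + 8·81 + 16·27 + 32·9 + 64·3 + 128·1 = 6305.

6305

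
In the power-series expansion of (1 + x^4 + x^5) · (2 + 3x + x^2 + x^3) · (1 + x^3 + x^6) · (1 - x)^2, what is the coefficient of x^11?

3

(1 + x^4 + x^5) has coefficients 1,0,0,0,1,1 for degrees 0…5.
(2 + 3x + x^2 + x^3) has coefficients 2,3,1,1,0,0,0,0,0,0,0,0 for degrees 0…11.
Multiplying by (1 + x^3 + x^6) gives running coefficients 2,3,1,3,3,1,3,3,1,1,0,0 for degrees 0…11.
Finally multiplying by (1 - x)^2, the product of all factors after the first has coefficients 2,-1,-3,4,-2,-2,4,-2,-2,2,-1,1 for degrees 0…11.
[x^11] = 1·1 + 1·(-2) + 1·4 = 3.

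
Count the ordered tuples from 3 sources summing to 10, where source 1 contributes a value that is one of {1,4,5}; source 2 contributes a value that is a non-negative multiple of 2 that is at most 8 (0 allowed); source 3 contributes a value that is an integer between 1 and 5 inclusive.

The generating function for the choices is (z + z⁴ + z⁵)·(1 + z² + z⁴ + z⁶ + z⁸)·(z + z² + z³ + z⁴ + z⁵); the count is [z¹⁰].
(z + z⁴ + z⁵) has coefficients 0,1,0,0,1,1 for degrees 0…5.
(1 + z² + z⁴ + z⁶ + z⁸) has coefficients 1,0,1,0,1,0,1,0,1,0,0 for degrees 0…10.
Finally multiplying by (z + z² + z³ + z⁴ + z⁵), the product of all factors after the first has coefficients 0,1,1,2,2,3,2,3,2,3,2 for degrees 0…10.
[z¹⁰] = 1·3 + 1·2 + 1·3 = 8.

8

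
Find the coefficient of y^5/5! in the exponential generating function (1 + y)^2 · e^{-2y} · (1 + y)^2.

48

The EGF product rule gives c_5 = Σ_{k_1+k_2+k_3=5} C(5; k_1,k_2,k_3) · ∏ g_i(k_i), where (1+y)^2 gives the falling factorial (2)_k; e^{-2y} gives (-2)^k; (1+y)^2 gives the falling factorial (2)_k.
g_1(k) for k = 0…5: 1, 2, 2, 0, 0, 0.
g_2(k) for k = 0…5: 1, -2, 4, -8, 16, -32.
g_3(k) for k = 0…5: 1, 2, 2, 0, 0, 0.
First combine the last two factors: h(k) = Σ_j C(k,j)·g_2(j)·g_3(k−j) for k = 0…5: 1, 0, -2, 4, 0, -32.
c_5 = Σ_k C(5,k)·g_1(k)·h(5−k) = 1·1·(-32) + 10·2·4 = −32 + 80 = 48.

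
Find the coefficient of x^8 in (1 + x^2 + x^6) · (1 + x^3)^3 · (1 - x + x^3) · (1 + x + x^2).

6

(1 + x^2 + x^6) has coefficients 1,0,1,0,0,0,1 for degrees 0…6.
(1 + x^3)^3 has coefficients 1,0,0,3,0,0,3,0,0 for degrees 0…8.
Multiplying by (1 - x + x^3) gives running coefficients 1,-1,0,4,-3,0,6,-3,0 for degrees 0…8.
Finally multiplying by (1 + x + x^2), the product of all factors after the first has coefficients 1,0,0,3,1,1,3,3,3 for degrees 0…8.
[x^8] = 1·3 + 1·3 + 1·0 = 6.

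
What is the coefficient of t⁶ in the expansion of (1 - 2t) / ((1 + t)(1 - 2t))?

1

Partial fractions give a closed form: a_n = (1)·(-1)^n.
At n = 6: a_6 = 1.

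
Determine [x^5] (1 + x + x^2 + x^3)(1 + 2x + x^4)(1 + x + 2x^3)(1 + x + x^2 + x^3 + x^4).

40

(1 + x + x^2 + x^3) has coefficients 1,1,1,1 for degrees 0…3.
(1 + 2x + x^4) has coefficients 1,2,0,0,1,0 for degrees 0…5.
Multiplying by (1 + x + 2x^3) gives running coefficients 1,3,2,2,5,1 for degrees 0…5.
Finally multiplying by (1 + x + x^2 + x^3 + x^4), the product of all factors after the first has coefficients 1,4,6,8,13,13 for degrees 0…5.
[x^5] = 1·13 + 1·13 + 1·8 + 1·6 = 40.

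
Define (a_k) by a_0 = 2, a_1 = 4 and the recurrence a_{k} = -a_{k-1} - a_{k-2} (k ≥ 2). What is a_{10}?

4

The ordinary generating function has denominator 1 + q + q^2.
Iterating the recurrence: a_0,…,a_{10} = 2, 4, -6, 2, 4, -6, 2, 4, -6, 2, 4.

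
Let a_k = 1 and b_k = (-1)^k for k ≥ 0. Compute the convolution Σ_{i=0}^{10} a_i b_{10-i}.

1

Write out a_i and b_{10-i} for i = 0,…,10 and sum the products.
Σ = 1·1 + 1·(-1) + 1·1 + 1·(-1) + 1·1 + 1·(-1) + 1·1 + 1·(-1) + 1·1 + 1·(-1) + 1·1 = 1.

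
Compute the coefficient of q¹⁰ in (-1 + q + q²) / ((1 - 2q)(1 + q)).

The denominator gives the recurrence a_n = a_(n−1) + 2a_(n−2) for n ≥ 3; the numerator fixes a_0 = -1, a_1 = 0, a_2 = -1.
Iterating: -1, 0, -1, -1, -3, -5, -11, -21, -43, -85, -171, so a_10 = -171.

-171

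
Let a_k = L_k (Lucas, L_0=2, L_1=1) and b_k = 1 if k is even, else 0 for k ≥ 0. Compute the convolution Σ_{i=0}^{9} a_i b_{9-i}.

121

This is [x^9] in the product of the two ordinary generating functions.
Σ = 2·0 + 1·1 + 3·0 + 4·1 + 7·0 + 11·1 + 18·0 + 29·1 + 47·0 + 76·1 = 121.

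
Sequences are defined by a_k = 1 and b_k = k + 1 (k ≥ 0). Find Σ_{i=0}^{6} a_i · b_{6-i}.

28

Write out a_i and b_{6-i} for i = 0,…,6 and sum the products.
Σ = 1·7 + 1·6 + 1·5 + 1·4 + 1·3 + 1·2 + 1·1 = 28.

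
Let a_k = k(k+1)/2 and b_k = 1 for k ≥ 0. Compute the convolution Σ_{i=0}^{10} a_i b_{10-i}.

Write out a_i and b_{10-i} for i = 0,…,10 and sum the products.
Σ = 0·1 + 1·1 + 3·1 + 6·1 + 10·1 + 15·1 + 21·1 + 28·1 + 36·1 + 45·1 + 55·1 = 220.

220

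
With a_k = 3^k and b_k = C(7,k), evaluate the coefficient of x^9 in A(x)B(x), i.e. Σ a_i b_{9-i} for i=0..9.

This is [x^9] in the product of the two ordinary generating functions.
Σ = 1·0 + 3·0 + 9·1 + 27·7 + 81·21 + 243·35 + 729·35 + 2187·21 + 6561·7 + 19683·1 = 147456.

147456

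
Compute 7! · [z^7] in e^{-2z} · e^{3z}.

The EGF product rule gives c_7 = Σ_{k_1+k_2=7} C(7; k_1,k_2) · ∏ g_i(k_i), where e^{-2z} gives (-2)^k; e^{3z} gives (3)^k.
g_1(k) for k = 0…7: 1, -2, 4, -8, 16, -32, 64, -128.
g_2(k) for k = 0…7: 1, 3, 9, 27, 81, 243, 729, 2187.
c_7 = Σ_k C(7,k)·g_1(k)·g_2(7−k) = 1·1·2187 + 7·(-2)·729 + 21·4·243 + 35·(-8)·81 + 35·16·27 + 21·(-32)·9 + 7·64·3 + 1·(-128)·1 = 2187 − 10206 + 20412 − 22680 + 15120 − 6048 + 1344 − 128 = 1.

1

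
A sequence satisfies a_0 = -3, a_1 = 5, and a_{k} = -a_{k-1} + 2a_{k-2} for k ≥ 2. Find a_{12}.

-10923

The ordinary generating function has denominator 1 + x - 2x^2.
Iterating the recurrence: a_0,…,a_{12} = -3, 5, -11, 21, -43, 85, -171, 341, -683, 1365, -2731, 5461, -10923.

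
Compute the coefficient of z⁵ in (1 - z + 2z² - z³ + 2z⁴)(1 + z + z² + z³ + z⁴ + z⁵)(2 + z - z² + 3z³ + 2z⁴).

14

(1 - z + 2z² - z³ + 2z⁴) has coefficients 1,-1,2,-1,2 for degrees 0…4.
(1 + z + z² + z³ + z⁴ + z⁵) has coefficients 1,1,1,1,1,1 for degrees 0…5.
Finally multiplying by (2 + z - z² + 3z³ + 2z⁴), the product of all factors after the first has coefficients 2,3,2,5,7,7 for degrees 0…5.
[z⁵] = 1·7 − 1·7 + 2·5 − 1·2 + 2·3 = 14.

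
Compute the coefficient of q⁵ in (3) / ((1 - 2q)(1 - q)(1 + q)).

126

The denominator gives the recurrence a_n = 2a_(n−1) + a_(n−2) − 2a_(n−3) for n ≥ 3; the numerator fixes a_0 = 3, a_1 = 6, a_2 = 15.
Iterating: 3, 6, 15, 30, 63, 126, so a_5 = 126.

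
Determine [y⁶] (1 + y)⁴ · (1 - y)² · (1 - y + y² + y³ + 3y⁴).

(1 + y)⁴ has coefficients 1,4,6,4,1 for degrees 0…4.
(1 - y)² has coefficients 1,-2,1,0,0,0,0 for degrees 0…6.
Finally multiplying by (1 - y + y² + y³ + 3y⁴), the product of all factors after the first has coefficients 1,-3,4,-2,2,-5,3 for degrees 0…6.
[y⁶] = 1·3 + 4·(-5) + 6·2 + 4·(-2) + 1·4 = -9.

-9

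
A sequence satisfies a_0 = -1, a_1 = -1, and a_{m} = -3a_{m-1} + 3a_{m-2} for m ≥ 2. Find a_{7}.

-513

The ordinary generating function has denominator 1 + 3x - 3x^2.
Iterating the recurrence: a_0,…,a_{7} = -1, -1, 0, -3, 9, -36, 135, -513.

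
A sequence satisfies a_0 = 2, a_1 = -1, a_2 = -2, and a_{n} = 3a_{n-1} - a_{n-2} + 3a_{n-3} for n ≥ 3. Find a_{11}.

1

The ordinary generating function has denominator 1 - 3z + z^2 - 3z^3.
Iterating the recurrence: a_0,…,a_{11} = 2, -1, -2, 1, 2, -1, -2, 1, 2, -1, -2, 1.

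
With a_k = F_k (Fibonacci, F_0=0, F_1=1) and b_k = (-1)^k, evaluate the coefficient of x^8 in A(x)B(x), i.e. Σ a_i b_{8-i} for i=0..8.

12

The convolution is the t^8 coefficient of A(t)B(t).
Σ = 0·1 + 1·(-1) + 1·1 + 2·(-1) + 3·1 + 5·(-1) + 8·1 + 13·(-1) + 21·1 = 12.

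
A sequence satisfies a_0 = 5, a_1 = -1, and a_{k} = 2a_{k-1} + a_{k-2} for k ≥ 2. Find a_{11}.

The ordinary generating function has denominator 1 - 2z - z^2.
Iterating the recurrence: a_0,…,a_{11} = 5, -1, 3, 5, 13, 31, 75, 181, 437, 1055, 2547, 6149.

6149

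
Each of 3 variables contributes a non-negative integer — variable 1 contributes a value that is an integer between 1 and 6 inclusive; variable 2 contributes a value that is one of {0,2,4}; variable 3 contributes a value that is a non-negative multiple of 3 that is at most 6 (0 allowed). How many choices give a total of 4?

3

The generating function for the choices is (x + x^2 + x^3 + x^4 + x^5 + x^6)·(1 + x^2 + x^4)·(1 + x^3 + x^6); the count is [x^4].
(x + x^2 + x^3 + x^4 + x^5 + x^6) has coefficients 0,1,1,1,1 for degrees 0…4.
(1 + x^2 + x^4) has coefficients 1,0,1,0,1 for degrees 0…4.
Finally multiplying by (1 + x^3 + x^6), the product of all factors after the first has coefficients 1,0,1,1,1 for degrees 0…4.
[x^4] = 1·1 + 1·1 + 1·0 + 1·1 = 3.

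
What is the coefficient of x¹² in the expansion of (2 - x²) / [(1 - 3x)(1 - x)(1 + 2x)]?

Partial fractions give a closed form: a_n = (17/10)·3^n + (-1/6)·1^n + (7/15)·(-2)^n.
At n = 12: a_12 = 905361.

905361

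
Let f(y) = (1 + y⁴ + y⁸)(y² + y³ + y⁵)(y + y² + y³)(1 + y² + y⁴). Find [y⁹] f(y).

6

(1 + y⁴ + y⁸) has coefficients 1,0,0,0,1,0,0,0,1 for degrees 0…8.
(y² + y³ + y⁵) has coefficients 0,0,1,1,0,1,0,0,0,0 for degrees 0…9.
Multiplying by (y + y² + y³) gives running coefficients 0,0,0,1,2,2,2,1,1,0 for degrees 0…9.
Finally multiplying by (1 + y² + y⁴), the product of all factors after the first has coefficients 0,0,0,1,2,3,4,4,5,3 for degrees 0…9.
[y⁹] = 1·3 + 1·3 + 1·0 = 6.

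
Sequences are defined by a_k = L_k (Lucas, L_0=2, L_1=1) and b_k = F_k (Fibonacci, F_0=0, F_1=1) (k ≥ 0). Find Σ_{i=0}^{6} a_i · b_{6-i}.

56

Write out a_i and b_{6-i} for i = 0,…,6 and sum the products.
Σ = 2·8 + 1·5 + 3·3 + 4·2 + 7·1 + 11·1 + 18·0 = 56.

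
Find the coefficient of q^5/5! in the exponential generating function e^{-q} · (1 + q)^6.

The EGF product rule gives c_5 = Σ_{k_1+k_2=5} C(5; k_1,k_2) · ∏ g_i(k_i), where e^{-q} gives (-1)^k; (1+q)^6 gives the falling factorial (6)_k.
g_1(k) for k = 0…5: 1, -1, 1, -1, 1, -1.
g_2(k) for k = 0…5: 1, 6, 30, 120, 360, 720.
c_5 = Σ_k C(5,k)·g_1(k)·g_2(5−k) = 1·1·720 + 5·(-1)·360 + 10·1·120 + 10·(-1)·30 + 5·1·6 + 1·(-1)·1 = 720 − 1800 + 1200 − 300 + 30 − 1 = -151.

-151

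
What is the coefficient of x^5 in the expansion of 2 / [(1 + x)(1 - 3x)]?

364

The denominator gives the recurrence a_n = 2a_(n−1) + 3a_(n−2) for n ≥ 2; the numerator fixes a_0 = 2, a_1 = 4.
Iterating: 2, 4, 14, 40, 122, 364, so a_5 = 364.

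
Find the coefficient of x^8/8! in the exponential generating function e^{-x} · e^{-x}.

The EGF product rule gives c_8 = Σ_{k_1+k_2=8} C(8; k_1,k_2) · ∏ g_i(k_i), where e^{-x} gives (-1)^k; e^{-x} gives (-1)^k.
g_1(k) for k = 0…8: 1, -1, 1, -1, 1, -1, 1, -1, 1.
g_2(k) for k = 0…8: 1, -1, 1, -1, 1, -1, 1, -1, 1.
c_8 = Σ_k C(8,k)·g_1(k)·g_2(8−k) = 1·1·1 + 8·(-1)·(-1) + 28·1·1 + 56·(-1)·(-1) + 70·1·1 + 56·(-1)·(-1) + 28·1·1 + 8·(-1)·(-1) + 1·1·1 = 1 + 8 + 28 + 56 + 70 + 56 + 28 + 8 + 1 = 256.

256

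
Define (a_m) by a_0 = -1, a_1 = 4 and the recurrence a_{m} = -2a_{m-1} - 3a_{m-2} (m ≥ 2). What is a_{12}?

The ordinary generating function has denominator 1 + 2t + 3t^2.
Iterating the recurrence: a_0,…,a_{12} = -1, 4, -5, -2, 19, -32, 7, 82, -185, 124, 307, -986, 1051.

1051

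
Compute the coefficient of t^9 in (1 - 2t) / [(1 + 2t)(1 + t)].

Partial fractions give a closed form: a_n = (4)·(-2)^n + (-3)·(-1)^n.
At n = 9: a_9 = -2045.

-2045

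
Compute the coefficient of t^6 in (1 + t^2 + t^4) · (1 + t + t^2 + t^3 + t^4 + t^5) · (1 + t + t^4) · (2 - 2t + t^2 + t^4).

(1 + t^2 + t^4) has coefficients 1,0,1,0,1 for degrees 0…4.
(1 + t + t^2 + t^3 + t^4 + t^5) has coefficients 1,1,1,1,1,1,0 for degrees 0…6.
Multiplying by (1 + t + t^4) gives running coefficients 1,2,2,2,3,3,2 for degrees 0…6.
Finally multiplying by (2 - 2t + t^2 + t^4), the product of all factors after the first has coefficients 2,2,1,2,5,4,3 for degrees 0…6.
[t^6] = 1·3 + 1·5 + 1·1 = 9.

9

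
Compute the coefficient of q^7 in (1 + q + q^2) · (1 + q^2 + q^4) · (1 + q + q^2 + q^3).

(1 + q + q^2) has coefficients 1,1,1 for degrees 0…2.
(1 + q^2 + q^4) has coefficients 1,0,1,0,1,0,0,0 for degrees 0…7.
Finally multiplying by (1 + q + q^2 + q^3), the product of all factors after the first has coefficients 1,1,2,2,2,2,1,1 for degrees 0…7.
[q^7] = 1·1 + 1·1 + 1·2 = 4.

4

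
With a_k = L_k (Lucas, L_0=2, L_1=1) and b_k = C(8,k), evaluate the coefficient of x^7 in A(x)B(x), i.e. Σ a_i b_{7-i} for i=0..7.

1365

The convolution is the t^7 coefficient of A(t)B(t).
Σ = 2·8 + 1·28 + 3·56 + 4·70 + 7·56 + 11·28 + 18·8 + 29·1 = 1365.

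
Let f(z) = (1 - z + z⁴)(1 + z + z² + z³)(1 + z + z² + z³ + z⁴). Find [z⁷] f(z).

3

(1 - z + z⁴) has coefficients 1,-1,0,0,1 for degrees 0…4.
(1 + z + z² + z³) has coefficients 1,1,1,1,0,0,0,0 for degrees 0…7.
Finally multiplying by (1 + z + z² + z³ + z⁴), the product of all factors after the first has coefficients 1,2,3,4,4,3,2,1 for degrees 0…7.
[z⁷] = 1·1 − 1·2 + 1·4 = 3.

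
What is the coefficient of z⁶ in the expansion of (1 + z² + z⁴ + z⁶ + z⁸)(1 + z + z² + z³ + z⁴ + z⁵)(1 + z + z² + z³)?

11

(1 + z² + z⁴ + z⁶ + z⁸) has coefficients 1,0,1,0,1,0,1 for degrees 0…6.
(1 + z + z² + z³ + z⁴ + z⁵) has coefficients 1,1,1,1,1,1,0 for degrees 0…6.
Finally multiplying by (1 + z + z² + z³), the product of all factors after the first has coefficients 1,2,3,4,4,4,3 for degrees 0…6.
[z⁶] = 1·3 + 1·4 + 1·3 + 1·1 = 11.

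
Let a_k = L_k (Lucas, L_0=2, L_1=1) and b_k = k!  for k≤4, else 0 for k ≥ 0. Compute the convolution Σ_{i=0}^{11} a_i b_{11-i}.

This is [x^11] in the product of the two ordinary generating functions.
Σ = 2·0 + 1·0 + 3·0 + 4·0 + 7·0 + 11·0 + 18·0 + 29·24 + 47·6 + 76·2 + 123·1 + 199·1 = 1452.

1452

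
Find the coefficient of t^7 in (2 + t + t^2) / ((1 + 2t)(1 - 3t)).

3118

The denominator gives the recurrence a_n = a_(n−1) + 6a_(n−2) for n ≥ 3; the numerator fixes a_0 = 2, a_1 = 3, a_2 = 16.
Iterating: 2, 3, 16, 34, 130, 334, 1114, 3118, so a_7 = 3118.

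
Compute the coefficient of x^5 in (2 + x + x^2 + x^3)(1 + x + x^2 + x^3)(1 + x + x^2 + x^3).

14

(2 + x + x^2 + x^3) has coefficients 2,1,1,1 for degrees 0…3.
(1 + x + x^2 + x^3) has coefficients 1,1,1,1,0,0 for degrees 0…5.
Finally multiplying by (1 + x + x^2 + x^3), the product of all factors after the first has coefficients 1,2,3,4,3,2 for degrees 0…5.
[x^5] = 2·2 + 1·3 + 1·4 + 1·3 = 14.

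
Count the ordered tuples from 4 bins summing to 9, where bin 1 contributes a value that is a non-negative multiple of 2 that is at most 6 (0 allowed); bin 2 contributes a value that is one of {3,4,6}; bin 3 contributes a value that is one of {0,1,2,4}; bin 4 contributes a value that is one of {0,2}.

The generating function for the choices is (1 + t² + t⁴ + t⁶)·(t³ + t⁴ + t⁶)·(1 + t + t² + t⁴)·(1 + t²); the count is [t⁹].
(1 + t² + t⁴ + t⁶) has coefficients 1,0,1,0,1,0,1 for degrees 0…6.
(t³ + t⁴ + t⁶) has coefficients 0,0,0,1,1,0,1,0,0,0 for degrees 0…9.
Multiplying by (1 + t + t² + t⁴) gives running coefficients 0,0,0,1,2,2,2,2,2,0 for degrees 0…9.
Finally multiplying by (1 + t²), the product of all factors after the first has coefficients 0,0,0,1,2,3,4,4,4,2 for degrees 0…9.
[t⁹] = 1·2 + 1·4 + 1·3 + 1·1 = 10.

10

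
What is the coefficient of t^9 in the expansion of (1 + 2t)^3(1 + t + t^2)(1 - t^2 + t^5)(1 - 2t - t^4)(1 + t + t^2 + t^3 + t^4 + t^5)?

(1 + 2t)^3 has coefficients 1,6,12,8 for degrees 0…3.
(1 + t + t^2) has coefficients 1,1,1,0,0,0,0,0,0,0 for degrees 0…9.
Multiplying by (1 - t^2 + t^5) gives running coefficients 1,1,0,-1,-1,1,1,1,0,0 for degrees 0…9.
Multiplying by (1 - 2t - t^4) gives running coefficients 1,-1,-2,-1,0,2,-1,0,-1,-1 for degrees 0…9.
Finally multiplying by (1 + t + t^2 + t^3 + t^4 + t^5), the product of all factors after the first has coefficients 1,0,-2,-3,-3,-1,-3,-2,-1,-1 for degrees 0…9.
[t^9] = 1·(-1) + 6·(-1) + 12·(-2) + 8·(-3) = -55.

-55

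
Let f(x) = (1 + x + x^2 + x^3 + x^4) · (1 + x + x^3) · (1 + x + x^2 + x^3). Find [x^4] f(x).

10

(1 + x + x^2 + x^3 + x^4) has coefficients 1,1,1,1,1 for degrees 0…4.
(1 + x + x^3) has coefficients 1,1,0,1,0 for degrees 0…4.
Finally multiplying by (1 + x + x^2 + x^3), the product of all factors after the first has coefficients 1,2,2,3,2 for degrees 0…4.
[x^4] = 1·2 + 1·3 + 1·2 + 1·2 + 1·1 = 10.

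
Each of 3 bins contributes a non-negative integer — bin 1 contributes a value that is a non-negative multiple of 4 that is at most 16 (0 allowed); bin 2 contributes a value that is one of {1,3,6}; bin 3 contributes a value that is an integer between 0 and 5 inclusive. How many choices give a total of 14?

The generating function for the choices is (1 + x^4 + x^8 + x^12 + x^16)·(x + x^3 + x^6)·(1 + x + x^2 + x^3 + x^4 + x^5); the count is [x^14].
(1 + x^4 + x^8 + x^12 + x^16) has coefficients 1,0,0,0,1,0,0,0,1,0,0,0,1,0,0 for degrees 0…14.
(x + x^3 + x^6) has coefficients 0,1,0,1,0,0,1,0,0,0,0,0,0,0,0 for degrees 0…14.
Finally multiplying by (1 + x + x^2 + x^3 + x^4 + x^5), the product of all factors after the first has coefficients 0,1,1,2,2,2,3,2,2,1,1,1,0,0,0 for degrees 0…14.
[x^14] = 1·0 + 1·1 + 1·3 + 1·1 = 5.

5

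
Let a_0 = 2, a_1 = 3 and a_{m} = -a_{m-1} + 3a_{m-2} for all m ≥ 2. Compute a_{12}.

-2382

The ordinary generating function has denominator 1 + z - 3z^2.
Iterating the recurrence: a_0,…,a_{12} = 2, 3, 3, 6, 3, 15, -6, 51, -69, 222, -429, 1095, -2382.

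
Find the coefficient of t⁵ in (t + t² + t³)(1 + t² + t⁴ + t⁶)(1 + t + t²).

(t + t² + t³) has coefficients 0,1,1,1 for degrees 0…3.
(1 + t² + t⁴ + t⁶) has coefficients 1,0,1,0,1,0 for degrees 0…5.
Finally multiplying by (1 + t + t²), the product of all factors after the first has coefficients 1,1,2,1,2,1 for degrees 0…5.
[t⁵] = 1·2 + 1·1 + 1·2 = 5.

5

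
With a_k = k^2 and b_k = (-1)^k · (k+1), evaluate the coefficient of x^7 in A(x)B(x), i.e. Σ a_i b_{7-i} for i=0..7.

This is [x^7] in the product of the two ordinary generating functions.
Σ = 0·(-8) + 1·7 + 4·(-6) + 9·5 + 16·(-4) + 25·3 + 36·(-2) + 49·1 = 16.

16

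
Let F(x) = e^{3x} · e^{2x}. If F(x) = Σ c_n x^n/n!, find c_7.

The EGF product rule gives c_7 = Σ_{k_1+k_2=7} C(7; k_1,k_2) · ∏ g_i(k_i), where e^{3x} gives (3)^k; e^{2x} gives (2)^k.
g_1(k) for k = 0…7: 1, 3, 9, 27, 81, 243, 729, 2187.
g_2(k) for k = 0…7: 1, 2, 4, 8, 16, 32, 64, 128.
c_7 = Σ_k C(7,k)·g_1(k)·g_2(7−k) = 1·1·128 + 7·3·64 + 21·9·32 + 35·27·16 + 35·81·8 + 21·243·4 + 7·729·2 + 1·2187·1 = 128 + 1344 + 6048 + 15120 + 22680 + 20412 + 10206 + 2187 = 78125.

78125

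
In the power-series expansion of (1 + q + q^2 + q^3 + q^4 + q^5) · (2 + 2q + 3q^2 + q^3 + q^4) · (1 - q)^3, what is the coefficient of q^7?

(1 + q + q^2 + q^3 + q^4 + q^5) has coefficients 1,1,1,1,1,1 for degrees 0…5.
(2 + 2q + 3q^2 + q^3 + q^4) has coefficients 2,2,3,1,1,0,0,0 for degrees 0…7.
Finally multiplying by (1 - q)^3, the product of all factors after the first has coefficients 2,-4,3,-4,5,-3,2,-1 for degrees 0…7.
[q^7] = 1·(-1) + 1·2 + 1·(-3) + 1·5 + 1·(-4) + 1·3 = 2.

2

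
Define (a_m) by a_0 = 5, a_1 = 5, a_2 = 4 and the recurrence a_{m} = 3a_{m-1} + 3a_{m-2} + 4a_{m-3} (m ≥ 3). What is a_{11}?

The ordinary generating function has denominator 1 - 3y - 3y^2 - 4y^3.
Iterating the recurrence: a_0,…,a_{11} = 5, 5, 4, 47, 173, 676, 2735, 10925, 43684, 174767, 699053, 2796196.

2796196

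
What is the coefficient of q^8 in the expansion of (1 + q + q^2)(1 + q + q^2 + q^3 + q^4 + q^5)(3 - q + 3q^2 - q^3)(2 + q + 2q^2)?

29

(1 + q + q^2) has coefficients 1,1,1 for degrees 0…2.
(1 + q + q^2 + q^3 + q^4 + q^5) has coefficients 1,1,1,1,1,1,0,0,0 for degrees 0…8.
Multiplying by (3 - q + 3q^2 - q^3) gives running coefficients 3,2,5,4,4,4,1,2,-1 for degrees 0…8.
Finally multiplying by (2 + q + 2q^2), the product of all factors after the first has coefficients 6,7,18,17,22,20,14,13,2 for degrees 0…8.
[q^8] = 1·2 + 1·13 + 1·14 = 29.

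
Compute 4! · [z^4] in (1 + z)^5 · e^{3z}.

2541

The EGF product rule gives c_4 = Σ_{k_1+k_2=4} C(4; k_1,k_2) · ∏ g_i(k_i), where (1+z)^5 gives the falling factorial (5)_k; e^{3z} gives (3)^k.
g_1(k) for k = 0…4: 1, 5, 20, 60, 120.
g_2(k) for k = 0…4: 1, 3, 9, 27, 81.
c_4 = Σ_k C(4,k)·g_1(k)·g_2(4−k) = 1·1·81 + 4·5·27 + 6·20·9 + 4·60·3 + 1·120·1 = 81 + 540 + 1080 + 720 + 120 = 2541.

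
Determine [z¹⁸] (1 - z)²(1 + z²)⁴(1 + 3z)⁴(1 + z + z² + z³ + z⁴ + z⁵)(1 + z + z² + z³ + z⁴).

(1 - z)² has coefficients 1,-2,1 for degrees 0…2.
(1 + z²)⁴ has coefficients 1,0,4,0,6,0,4,0,1,0,0,0,0,0,0,0,0,0,0 for degrees 0…18.
Multiplying by (1 + 3z)⁴ gives running coefficients 1,12,58,156,303,504,652,696,703,444,378,108,81,0,0,0,0,0,0 for degrees 0…18.
Multiplying by (1 + z + z² + z³ + z⁴ + z⁵) gives running coefficients 1,13,71,227,530,1034,1685,2369,3014,3302,3377,2981,2410,1714,1011,567,189,81,0 for degrees 0…18.
Finally multiplying by (1 + z + z² + z³ + z⁴), the product of all factors after the first has coefficients 1,14,85,312,842,1875,3547,5845,8632,11404,13747,15043,15084,13784,11493,8683,5891,3562,1848 for degrees 0…18.
[z¹⁸] = 1·1848 − 2·3562 + 1·5891 = 615.

615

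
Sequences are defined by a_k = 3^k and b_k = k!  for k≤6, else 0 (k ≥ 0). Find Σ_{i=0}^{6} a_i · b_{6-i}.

2592

Write out a_i and b_{6-i} for i = 0,…,6 and sum the products.
Σ = 1·720 + 3·120 + 9·24 + 27·6 + 81·2 + 243·1 + 729·1 = 2592.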